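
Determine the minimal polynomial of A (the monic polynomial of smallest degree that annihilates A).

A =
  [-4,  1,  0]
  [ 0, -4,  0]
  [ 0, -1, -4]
x^2 + 8*x + 16

The characteristic polynomial is χ_A(x) = (x + 4)^3, so the eigenvalues are known. The minimal polynomial is
  m_A(x) = Π_λ (x − λ)^{k_λ}
where k_λ is the size of the *largest* Jordan block for λ (equivalently, the smallest k with (A − λI)^k v = 0 for every generalised eigenvector v of λ).

  λ = -4: largest Jordan block has size 2, contributing (x + 4)^2

So m_A(x) = (x + 4)^2 = x^2 + 8*x + 16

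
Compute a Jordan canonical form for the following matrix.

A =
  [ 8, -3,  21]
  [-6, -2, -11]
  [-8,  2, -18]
J_3(-4)

The characteristic polynomial is
  det(x·I − A) = x^3 + 12*x^2 + 48*x + 64 = (x + 4)^3

Eigenvalues and multiplicities (the geometric multiplicity of λ is n − rank(A − λI), which equals the number of Jordan blocks for λ):
  λ = -4: algebraic multiplicity = 3, geometric multiplicity = 1

Determining the block sizes for each eigenvalue:
  λ = -4: one block (gm = 1), so the single block has size am = 3 → block sizes [3]

Assembling the blocks gives a Jordan form
J =
  [-4,  1,  0]
  [ 0, -4,  1]
  [ 0,  0, -4]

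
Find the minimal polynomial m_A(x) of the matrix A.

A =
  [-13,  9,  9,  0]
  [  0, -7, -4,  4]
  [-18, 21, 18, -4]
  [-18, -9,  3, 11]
x^3 - 4*x^2 - 17*x + 60

The characteristic polynomial is χ_A(x) = (x - 5)^2*(x - 3)*(x + 4), so the eigenvalues are known. The minimal polynomial is
  m_A(x) = Π_λ (x − λ)^{k_λ}
where k_λ is the size of the *largest* Jordan block for λ (equivalently, the smallest k with (A − λI)^k v = 0 for every generalised eigenvector v of λ).

  λ = -4: largest Jordan block has size 1, contributing (x + 4)
  λ = 3: largest Jordan block has size 1, contributing (x − 3)
  λ = 5: largest Jordan block has size 1, contributing (x − 5)

So m_A(x) = (x - 5)*(x - 3)*(x + 4) = x^3 - 4*x^2 - 17*x + 60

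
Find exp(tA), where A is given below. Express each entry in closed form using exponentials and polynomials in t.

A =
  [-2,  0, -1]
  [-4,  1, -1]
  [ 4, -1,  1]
e^{tA} =
  [1 - 2*t, t^2/2, t^2/2 - t]
  [-4*t, t^2 + t + 1, t^2 - t]
  [4*t, -t^2 - t, -t^2 + t + 1]

Strategy: write A = P · J · P⁻¹ where J is a Jordan canonical form, so e^{tA} = P · e^{tJ} · P⁻¹, and e^{tJ} can be computed block-by-block.

A has Jordan form
J =
  [0, 1, 0]
  [0, 0, 1]
  [0, 0, 0]
(up to reordering of blocks).

Per-block formulas:
  For a 3×3 Jordan block J_3(0): exp(t · J_3(0)) = e^(0t)·(I + t·N + (t^2/2)·N^2), where N is the 3×3 nilpotent shift.

After assembling e^{tJ} and conjugating by P, we get:

e^{tA} =
  [1 - 2*t, t^2/2, t^2/2 - t]
  [-4*t, t^2 + t + 1, t^2 - t]
  [4*t, -t^2 - t, -t^2 + t + 1]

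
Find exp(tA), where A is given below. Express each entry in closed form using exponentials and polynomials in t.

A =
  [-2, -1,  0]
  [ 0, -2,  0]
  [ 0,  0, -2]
e^{tA} =
  [exp(-2*t), -t*exp(-2*t), 0]
  [0, exp(-2*t), 0]
  [0, 0, exp(-2*t)]

Strategy: write A = P · J · P⁻¹ where J is a Jordan canonical form, so e^{tA} = P · e^{tJ} · P⁻¹, and e^{tJ} can be computed block-by-block.

A has Jordan form
J =
  [-2,  1,  0]
  [ 0, -2,  0]
  [ 0,  0, -2]
(up to reordering of blocks).

Per-block formulas:
  For a 2×2 Jordan block J_2(-2): exp(t · J_2(-2)) = e^(-2t)·(I + t·N), where N is the 2×2 nilpotent shift.
  For a 1×1 block at λ = -2: exp(t · [-2]) = [e^(-2t)].

After assembling e^{tJ} and conjugating by P, we get:

e^{tA} =
  [exp(-2*t), -t*exp(-2*t), 0]
  [0, exp(-2*t), 0]
  [0, 0, exp(-2*t)]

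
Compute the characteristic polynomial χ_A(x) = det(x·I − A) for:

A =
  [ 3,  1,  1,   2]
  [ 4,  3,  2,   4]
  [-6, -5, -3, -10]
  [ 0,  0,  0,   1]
x^4 - 4*x^3 + 6*x^2 - 4*x + 1

Expanding det(x·I − A) (e.g. by cofactor expansion or by noting that A is similar to its Jordan form J, which has the same characteristic polynomial as A) gives
  χ_A(x) = x^4 - 4*x^3 + 6*x^2 - 4*x + 1
which factors as (x - 1)^4. The eigenvalues (with algebraic multiplicities) are λ = 1 with multiplicity 4.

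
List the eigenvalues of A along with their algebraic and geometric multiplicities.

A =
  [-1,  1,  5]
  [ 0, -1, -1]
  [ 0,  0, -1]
λ = -1: alg = 3, geom = 1

Step 1 — factor the characteristic polynomial to read off the algebraic multiplicities:
  χ_A(x) = (x + 1)^3

Step 2 — compute geometric multiplicities via the rank-nullity identity g(λ) = n − rank(A − λI):
  rank(A − (-1)·I) = 2, so dim ker(A − (-1)·I) = n − 2 = 1

Summary:
  λ = -1: algebraic multiplicity = 3, geometric multiplicity = 1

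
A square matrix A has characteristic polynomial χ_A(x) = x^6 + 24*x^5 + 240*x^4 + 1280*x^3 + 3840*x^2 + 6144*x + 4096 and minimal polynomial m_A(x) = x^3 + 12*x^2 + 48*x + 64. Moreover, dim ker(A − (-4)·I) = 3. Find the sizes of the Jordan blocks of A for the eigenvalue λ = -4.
Block sizes for λ = -4: [3, 2, 1]

Step 1 — from the characteristic polynomial, algebraic multiplicity of λ = -4 is 6. From dim ker(A − (-4)·I) = 3, there are exactly 3 Jordan blocks for λ = -4.
Step 2 — from the minimal polynomial, the factor (x + 4)^3 tells us the largest block for λ = -4 has size 3.
Step 3 — with total size 6, 3 blocks, and largest block 3, the block sizes (in nonincreasing order) are [3, 2, 1].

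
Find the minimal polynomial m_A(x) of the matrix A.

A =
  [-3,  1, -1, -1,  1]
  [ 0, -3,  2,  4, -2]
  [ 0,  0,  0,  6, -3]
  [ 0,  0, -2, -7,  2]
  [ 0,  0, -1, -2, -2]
x^2 + 6*x + 9

The characteristic polynomial is χ_A(x) = (x + 3)^5, so the eigenvalues are known. The minimal polynomial is
  m_A(x) = Π_λ (x − λ)^{k_λ}
where k_λ is the size of the *largest* Jordan block for λ (equivalently, the smallest k with (A − λI)^k v = 0 for every generalised eigenvector v of λ).

  λ = -3: largest Jordan block has size 2, contributing (x + 3)^2

So m_A(x) = (x + 3)^2 = x^2 + 6*x + 9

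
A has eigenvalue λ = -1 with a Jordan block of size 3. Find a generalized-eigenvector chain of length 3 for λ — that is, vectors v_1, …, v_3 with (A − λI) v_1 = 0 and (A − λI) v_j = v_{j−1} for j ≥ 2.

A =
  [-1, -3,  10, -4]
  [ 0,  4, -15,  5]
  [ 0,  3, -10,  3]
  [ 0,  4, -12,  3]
A Jordan chain for λ = -1 of length 3:
v_1 = (-1, 0, 0, 0)ᵀ
v_2 = (-3, 5, 3, 4)ᵀ
v_3 = (0, 1, 0, 0)ᵀ

Let N = A − (-1)·I. We want v_3 with N^3 v_3 = 0 but N^2 v_3 ≠ 0; then v_{j-1} := N · v_j for j = 3, …, 2.

Pick v_3 = (0, 1, 0, 0)ᵀ.
Then v_2 = N · v_3 = (-3, 5, 3, 4)ᵀ.
Then v_1 = N · v_2 = (-1, 0, 0, 0)ᵀ.

Sanity check: (A − (-1)·I) v_1 = (0, 0, 0, 0)ᵀ = 0. ✓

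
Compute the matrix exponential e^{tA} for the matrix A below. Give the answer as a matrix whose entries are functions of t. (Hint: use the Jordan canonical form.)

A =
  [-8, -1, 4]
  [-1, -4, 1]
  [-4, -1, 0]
e^{tA} =
  [t^2*exp(-4*t)/2 - 4*t*exp(-4*t) + exp(-4*t), -t*exp(-4*t), -t^2*exp(-4*t)/2 + 4*t*exp(-4*t)]
  [-t*exp(-4*t), exp(-4*t), t*exp(-4*t)]
  [t^2*exp(-4*t)/2 - 4*t*exp(-4*t), -t*exp(-4*t), -t^2*exp(-4*t)/2 + 4*t*exp(-4*t) + exp(-4*t)]

Strategy: write A = P · J · P⁻¹ where J is a Jordan canonical form, so e^{tA} = P · e^{tJ} · P⁻¹, and e^{tJ} can be computed block-by-block.

A has Jordan form
J =
  [-4,  1,  0]
  [ 0, -4,  1]
  [ 0,  0, -4]
(up to reordering of blocks).

Per-block formulas:
  For a 3×3 Jordan block J_3(-4): exp(t · J_3(-4)) = e^(-4t)·(I + t·N + (t^2/2)·N^2), where N is the 3×3 nilpotent shift.

After assembling e^{tJ} and conjugating by P, we get:

e^{tA} =
  [t^2*exp(-4*t)/2 - 4*t*exp(-4*t) + exp(-4*t), -t*exp(-4*t), -t^2*exp(-4*t)/2 + 4*t*exp(-4*t)]
  [-t*exp(-4*t), exp(-4*t), t*exp(-4*t)]
  [t^2*exp(-4*t)/2 - 4*t*exp(-4*t), -t*exp(-4*t), -t^2*exp(-4*t)/2 + 4*t*exp(-4*t) + exp(-4*t)]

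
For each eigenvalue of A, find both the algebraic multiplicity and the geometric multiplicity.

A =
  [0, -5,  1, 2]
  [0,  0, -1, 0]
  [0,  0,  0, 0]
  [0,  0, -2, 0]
λ = 0: alg = 4, geom = 2

Step 1 — factor the characteristic polynomial to read off the algebraic multiplicities:
  χ_A(x) = x^4

Step 2 — compute geometric multiplicities via the rank-nullity identity g(λ) = n − rank(A − λI):
  rank(A − (0)·I) = 2, so dim ker(A − (0)·I) = n − 2 = 2

Summary:
  λ = 0: algebraic multiplicity = 4, geometric multiplicity = 2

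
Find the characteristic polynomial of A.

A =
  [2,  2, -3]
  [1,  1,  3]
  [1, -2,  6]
x^3 - 9*x^2 + 27*x - 27

Expanding det(x·I − A) (e.g. by cofactor expansion or by noting that A is similar to its Jordan form J, which has the same characteristic polynomial as A) gives
  χ_A(x) = x^3 - 9*x^2 + 27*x - 27
which factors as (x - 3)^3. The eigenvalues (with algebraic multiplicities) are λ = 3 with multiplicity 3.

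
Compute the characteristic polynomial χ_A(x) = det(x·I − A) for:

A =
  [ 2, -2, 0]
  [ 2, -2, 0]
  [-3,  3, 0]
x^3

Expanding det(x·I − A) (e.g. by cofactor expansion or by noting that A is similar to its Jordan form J, which has the same characteristic polynomial as A) gives
  χ_A(x) = x^3
which factors as x^3. The eigenvalues (with algebraic multiplicities) are λ = 0 with multiplicity 3.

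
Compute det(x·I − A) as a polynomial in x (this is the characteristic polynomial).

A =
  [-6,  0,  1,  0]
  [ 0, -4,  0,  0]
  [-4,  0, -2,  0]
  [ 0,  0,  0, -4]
x^4 + 16*x^3 + 96*x^2 + 256*x + 256

Expanding det(x·I − A) (e.g. by cofactor expansion or by noting that A is similar to its Jordan form J, which has the same characteristic polynomial as A) gives
  χ_A(x) = x^4 + 16*x^3 + 96*x^2 + 256*x + 256
which factors as (x + 4)^4. The eigenvalues (with algebraic multiplicities) are λ = -4 with multiplicity 4.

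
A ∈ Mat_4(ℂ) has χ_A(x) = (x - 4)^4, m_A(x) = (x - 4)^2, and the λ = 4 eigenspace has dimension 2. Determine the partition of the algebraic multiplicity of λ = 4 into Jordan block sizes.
Block sizes for λ = 4: [2, 2]

Step 1 — from the characteristic polynomial, algebraic multiplicity of λ = 4 is 4. From dim ker(A − (4)·I) = 2, there are exactly 2 Jordan blocks for λ = 4.
Step 2 — from the minimal polynomial, the factor (x − 4)^2 tells us the largest block for λ = 4 has size 2.
Step 3 — with total size 4, 2 blocks, and largest block 2, the block sizes (in nonincreasing order) are [2, 2].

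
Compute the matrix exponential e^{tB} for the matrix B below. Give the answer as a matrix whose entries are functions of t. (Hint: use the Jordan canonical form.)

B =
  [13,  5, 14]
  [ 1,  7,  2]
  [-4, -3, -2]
e^{tB} =
  [-t^2*exp(6*t) + 7*t*exp(6*t) + exp(6*t), -t^2*exp(6*t) + 5*t*exp(6*t), -2*t^2*exp(6*t) + 14*t*exp(6*t)]
  [t*exp(6*t), t*exp(6*t) + exp(6*t), 2*t*exp(6*t)]
  [t^2*exp(6*t)/2 - 4*t*exp(6*t), t^2*exp(6*t)/2 - 3*t*exp(6*t), t^2*exp(6*t) - 8*t*exp(6*t) + exp(6*t)]

Strategy: write B = P · J · P⁻¹ where J is a Jordan canonical form, so e^{tB} = P · e^{tJ} · P⁻¹, and e^{tJ} can be computed block-by-block.

B has Jordan form
J =
  [6, 1, 0]
  [0, 6, 1]
  [0, 0, 6]
(up to reordering of blocks).

Per-block formulas:
  For a 3×3 Jordan block J_3(6): exp(t · J_3(6)) = e^(6t)·(I + t·N + (t^2/2)·N^2), where N is the 3×3 nilpotent shift.

After assembling e^{tJ} and conjugating by P, we get:

e^{tB} =
  [-t^2*exp(6*t) + 7*t*exp(6*t) + exp(6*t), -t^2*exp(6*t) + 5*t*exp(6*t), -2*t^2*exp(6*t) + 14*t*exp(6*t)]
  [t*exp(6*t), t*exp(6*t) + exp(6*t), 2*t*exp(6*t)]
  [t^2*exp(6*t)/2 - 4*t*exp(6*t), t^2*exp(6*t)/2 - 3*t*exp(6*t), t^2*exp(6*t) - 8*t*exp(6*t) + exp(6*t)]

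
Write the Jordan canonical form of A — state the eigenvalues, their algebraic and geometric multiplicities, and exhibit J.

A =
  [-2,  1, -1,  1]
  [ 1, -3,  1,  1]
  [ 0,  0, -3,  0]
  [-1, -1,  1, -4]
J_3(-3) ⊕ J_1(-3)

The characteristic polynomial is
  det(x·I − A) = x^4 + 12*x^3 + 54*x^2 + 108*x + 81 = (x + 3)^4

Eigenvalues and multiplicities (the geometric multiplicity of λ is n − rank(A − λI), which equals the number of Jordan blocks for λ):
  λ = -3: algebraic multiplicity = 4, geometric multiplicity = 2

Determining the block sizes for each eigenvalue:
  λ = -3: with am = 4 and gm = 2, the partition is not yet determined (e.g. several partitions of 4 into 2 parts exist). Let N = A − (-3)·I. Computing rank(N^1) = 2, rank(N^2) = 1, rank(N^3) = 0; the number of blocks of size ≥ j is rank(N^{j−1}) − rank(N^j), giving [2, 1, 1]. So we have 1 block(s) of size 3, 1 block(s) of size 1 → block sizes [3, 1]

Assembling the blocks gives a Jordan form
J =
  [-3,  1,  0,  0]
  [ 0, -3,  1,  0]
  [ 0,  0, -3,  0]
  [ 0,  0,  0, -3]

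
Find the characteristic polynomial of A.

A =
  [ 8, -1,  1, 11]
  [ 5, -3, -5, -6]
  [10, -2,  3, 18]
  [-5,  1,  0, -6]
x^4 - 2*x^3 - 11*x^2 + 12*x + 36

Expanding det(x·I − A) (e.g. by cofactor expansion or by noting that A is similar to its Jordan form J, which has the same characteristic polynomial as A) gives
  χ_A(x) = x^4 - 2*x^3 - 11*x^2 + 12*x + 36
which factors as (x - 3)^2*(x + 2)^2. The eigenvalues (with algebraic multiplicities) are λ = -2 with multiplicity 2, λ = 3 with multiplicity 2.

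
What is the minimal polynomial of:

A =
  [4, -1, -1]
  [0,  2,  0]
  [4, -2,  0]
x^2 - 4*x + 4

The characteristic polynomial is χ_A(x) = (x - 2)^3, so the eigenvalues are known. The minimal polynomial is
  m_A(x) = Π_λ (x − λ)^{k_λ}
where k_λ is the size of the *largest* Jordan block for λ (equivalently, the smallest k with (A − λI)^k v = 0 for every generalised eigenvector v of λ).

  λ = 2: largest Jordan block has size 2, contributing (x − 2)^2

So m_A(x) = (x - 2)^2 = x^2 - 4*x + 4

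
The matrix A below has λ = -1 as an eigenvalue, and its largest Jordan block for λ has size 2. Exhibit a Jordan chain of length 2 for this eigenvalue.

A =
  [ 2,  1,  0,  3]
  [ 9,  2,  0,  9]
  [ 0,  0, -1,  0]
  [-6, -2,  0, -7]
A Jordan chain for λ = -1 of length 2:
v_1 = (3, 9, 0, -6)ᵀ
v_2 = (1, 0, 0, 0)ᵀ

Let N = A − (-1)·I. We want v_2 with N^2 v_2 = 0 but N^1 v_2 ≠ 0; then v_{j-1} := N · v_j for j = 2, …, 2.

Pick v_2 = (1, 0, 0, 0)ᵀ.
Then v_1 = N · v_2 = (3, 9, 0, -6)ᵀ.

Sanity check: (A − (-1)·I) v_1 = (0, 0, 0, 0)ᵀ = 0. ✓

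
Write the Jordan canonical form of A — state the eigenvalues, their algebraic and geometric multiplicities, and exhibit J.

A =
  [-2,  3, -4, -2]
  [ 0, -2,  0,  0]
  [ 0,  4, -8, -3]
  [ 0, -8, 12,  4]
J_2(-2) ⊕ J_2(-2)

The characteristic polynomial is
  det(x·I − A) = x^4 + 8*x^3 + 24*x^2 + 32*x + 16 = (x + 2)^4

Eigenvalues and multiplicities (the geometric multiplicity of λ is n − rank(A − λI), which equals the number of Jordan blocks for λ):
  λ = -2: algebraic multiplicity = 4, geometric multiplicity = 2

Determining the block sizes for each eigenvalue:
  λ = -2: with am = 4 and gm = 2, the partition is not yet determined (e.g. several partitions of 4 into 2 parts exist). Let N = A − (-2)·I. Computing rank(N^1) = 2, rank(N^2) = 0; the number of blocks of size ≥ j is rank(N^{j−1}) − rank(N^j), giving [2, 2]. So we have 2 block(s) of size 2 → block sizes [2, 2]

Assembling the blocks gives a Jordan form
J =
  [-2,  1,  0,  0]
  [ 0, -2,  0,  0]
  [ 0,  0, -2,  1]
  [ 0,  0,  0, -2]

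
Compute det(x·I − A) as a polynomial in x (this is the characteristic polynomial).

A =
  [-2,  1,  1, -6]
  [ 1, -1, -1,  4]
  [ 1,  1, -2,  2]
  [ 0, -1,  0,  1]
x^4 + 4*x^3 + 6*x^2 + 4*x + 1

Expanding det(x·I − A) (e.g. by cofactor expansion or by noting that A is similar to its Jordan form J, which has the same characteristic polynomial as A) gives
  χ_A(x) = x^4 + 4*x^3 + 6*x^2 + 4*x + 1
which factors as (x + 1)^4. The eigenvalues (with algebraic multiplicities) are λ = -1 with multiplicity 4.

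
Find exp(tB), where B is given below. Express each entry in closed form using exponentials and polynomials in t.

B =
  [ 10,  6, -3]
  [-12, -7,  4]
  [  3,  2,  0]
e^{tB} =
  [9*t*exp(t) + exp(t), 6*t*exp(t), -3*t*exp(t)]
  [-12*t*exp(t), -8*t*exp(t) + exp(t), 4*t*exp(t)]
  [3*t*exp(t), 2*t*exp(t), -t*exp(t) + exp(t)]

Strategy: write B = P · J · P⁻¹ where J is a Jordan canonical form, so e^{tB} = P · e^{tJ} · P⁻¹, and e^{tJ} can be computed block-by-block.

B has Jordan form
J =
  [1, 1, 0]
  [0, 1, 0]
  [0, 0, 1]
(up to reordering of blocks).

Per-block formulas:
  For a 1×1 block at λ = 1: exp(t · [1]) = [e^(1t)].
  For a 2×2 Jordan block J_2(1): exp(t · J_2(1)) = e^(1t)·(I + t·N), where N is the 2×2 nilpotent shift.

After assembling e^{tJ} and conjugating by P, we get:

e^{tB} =
  [9*t*exp(t) + exp(t), 6*t*exp(t), -3*t*exp(t)]
  [-12*t*exp(t), -8*t*exp(t) + exp(t), 4*t*exp(t)]
  [3*t*exp(t), 2*t*exp(t), -t*exp(t) + exp(t)]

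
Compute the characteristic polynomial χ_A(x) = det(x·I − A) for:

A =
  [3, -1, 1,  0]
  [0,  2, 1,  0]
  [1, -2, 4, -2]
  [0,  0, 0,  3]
x^4 - 12*x^3 + 54*x^2 - 108*x + 81

Expanding det(x·I − A) (e.g. by cofactor expansion or by noting that A is similar to its Jordan form J, which has the same characteristic polynomial as A) gives
  χ_A(x) = x^4 - 12*x^3 + 54*x^2 - 108*x + 81
which factors as (x - 3)^4. The eigenvalues (with algebraic multiplicities) are λ = 3 with multiplicity 4.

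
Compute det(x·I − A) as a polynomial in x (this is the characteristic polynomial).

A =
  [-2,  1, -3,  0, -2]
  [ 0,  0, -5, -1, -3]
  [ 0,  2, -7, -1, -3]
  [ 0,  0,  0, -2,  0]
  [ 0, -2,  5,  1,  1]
x^5 + 10*x^4 + 40*x^3 + 80*x^2 + 80*x + 32

Expanding det(x·I − A) (e.g. by cofactor expansion or by noting that A is similar to its Jordan form J, which has the same characteristic polynomial as A) gives
  χ_A(x) = x^5 + 10*x^4 + 40*x^3 + 80*x^2 + 80*x + 32
which factors as (x + 2)^5. The eigenvalues (with algebraic multiplicities) are λ = -2 with multiplicity 5.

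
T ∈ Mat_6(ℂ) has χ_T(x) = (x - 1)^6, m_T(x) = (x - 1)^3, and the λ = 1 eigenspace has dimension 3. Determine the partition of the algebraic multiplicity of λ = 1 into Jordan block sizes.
Block sizes for λ = 1: [3, 2, 1]

Step 1 — from the characteristic polynomial, algebraic multiplicity of λ = 1 is 6. From dim ker(T − (1)·I) = 3, there are exactly 3 Jordan blocks for λ = 1.
Step 2 — from the minimal polynomial, the factor (x − 1)^3 tells us the largest block for λ = 1 has size 3.
Step 3 — with total size 6, 3 blocks, and largest block 3, the block sizes (in nonincreasing order) are [3, 2, 1].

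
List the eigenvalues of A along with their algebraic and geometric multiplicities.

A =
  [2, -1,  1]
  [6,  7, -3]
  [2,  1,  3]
λ = 4: alg = 3, geom = 2

Step 1 — factor the characteristic polynomial to read off the algebraic multiplicities:
  χ_A(x) = (x - 4)^3

Step 2 — compute geometric multiplicities via the rank-nullity identity g(λ) = n − rank(A − λI):
  rank(A − (4)·I) = 1, so dim ker(A − (4)·I) = n − 1 = 2

Summary:
  λ = 4: algebraic multiplicity = 3, geometric multiplicity = 2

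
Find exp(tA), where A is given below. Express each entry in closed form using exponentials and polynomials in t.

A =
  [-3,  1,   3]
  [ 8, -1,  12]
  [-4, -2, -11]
e^{tA} =
  [2*t*exp(-5*t) + exp(-5*t), t*exp(-5*t), 3*t*exp(-5*t)]
  [8*t*exp(-5*t), 4*t*exp(-5*t) + exp(-5*t), 12*t*exp(-5*t)]
  [-4*t*exp(-5*t), -2*t*exp(-5*t), -6*t*exp(-5*t) + exp(-5*t)]

Strategy: write A = P · J · P⁻¹ where J is a Jordan canonical form, so e^{tA} = P · e^{tJ} · P⁻¹, and e^{tJ} can be computed block-by-block.

A has Jordan form
J =
  [-5,  1,  0]
  [ 0, -5,  0]
  [ 0,  0, -5]
(up to reordering of blocks).

Per-block formulas:
  For a 2×2 Jordan block J_2(-5): exp(t · J_2(-5)) = e^(-5t)·(I + t·N), where N is the 2×2 nilpotent shift.
  For a 1×1 block at λ = -5: exp(t · [-5]) = [e^(-5t)].

After assembling e^{tJ} and conjugating by P, we get:

e^{tA} =
  [2*t*exp(-5*t) + exp(-5*t), t*exp(-5*t), 3*t*exp(-5*t)]
  [8*t*exp(-5*t), 4*t*exp(-5*t) + exp(-5*t), 12*t*exp(-5*t)]
  [-4*t*exp(-5*t), -2*t*exp(-5*t), -6*t*exp(-5*t) + exp(-5*t)]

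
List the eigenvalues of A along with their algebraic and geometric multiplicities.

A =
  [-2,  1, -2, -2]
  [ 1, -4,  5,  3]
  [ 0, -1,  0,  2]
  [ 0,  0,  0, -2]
λ = -2: alg = 4, geom = 2

Step 1 — factor the characteristic polynomial to read off the algebraic multiplicities:
  χ_A(x) = (x + 2)^4

Step 2 — compute geometric multiplicities via the rank-nullity identity g(λ) = n − rank(A − λI):
  rank(A − (-2)·I) = 2, so dim ker(A − (-2)·I) = n − 2 = 2

Summary:
  λ = -2: algebraic multiplicity = 4, geometric multiplicity = 2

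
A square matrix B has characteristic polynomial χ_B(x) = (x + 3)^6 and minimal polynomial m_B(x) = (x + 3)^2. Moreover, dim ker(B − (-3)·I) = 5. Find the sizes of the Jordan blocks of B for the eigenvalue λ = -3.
Block sizes for λ = -3: [2, 1, 1, 1, 1]

Step 1 — from the characteristic polynomial, algebraic multiplicity of λ = -3 is 6. From dim ker(B − (-3)·I) = 5, there are exactly 5 Jordan blocks for λ = -3.
Step 2 — from the minimal polynomial, the factor (x + 3)^2 tells us the largest block for λ = -3 has size 2.
Step 3 — with total size 6, 5 blocks, and largest block 2, the block sizes (in nonincreasing order) are [2, 1, 1, 1, 1].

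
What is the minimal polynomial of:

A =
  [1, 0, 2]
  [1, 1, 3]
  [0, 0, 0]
x^3 - 2*x^2 + x

The characteristic polynomial is χ_A(x) = x*(x - 1)^2, so the eigenvalues are known. The minimal polynomial is
  m_A(x) = Π_λ (x − λ)^{k_λ}
where k_λ is the size of the *largest* Jordan block for λ (equivalently, the smallest k with (A − λI)^k v = 0 for every generalised eigenvector v of λ).

  λ = 0: largest Jordan block has size 1, contributing (x − 0)
  λ = 1: largest Jordan block has size 2, contributing (x − 1)^2

So m_A(x) = x*(x - 1)^2 = x^3 - 2*x^2 + x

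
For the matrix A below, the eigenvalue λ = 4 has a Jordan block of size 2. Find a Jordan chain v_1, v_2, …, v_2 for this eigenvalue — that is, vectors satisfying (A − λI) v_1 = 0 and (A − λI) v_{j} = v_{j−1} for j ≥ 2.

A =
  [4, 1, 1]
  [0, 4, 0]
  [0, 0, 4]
A Jordan chain for λ = 4 of length 2:
v_1 = (1, 0, 0)ᵀ
v_2 = (0, 1, 0)ᵀ

Let N = A − (4)·I. We want v_2 with N^2 v_2 = 0 but N^1 v_2 ≠ 0; then v_{j-1} := N · v_j for j = 2, …, 2.

Pick v_2 = (0, 1, 0)ᵀ.
Then v_1 = N · v_2 = (1, 0, 0)ᵀ.

Sanity check: (A − (4)·I) v_1 = (0, 0, 0)ᵀ = 0. ✓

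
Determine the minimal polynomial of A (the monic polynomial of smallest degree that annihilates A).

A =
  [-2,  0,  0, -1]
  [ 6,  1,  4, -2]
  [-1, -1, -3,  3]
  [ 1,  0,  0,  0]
x^2 + 2*x + 1

The characteristic polynomial is χ_A(x) = (x + 1)^4, so the eigenvalues are known. The minimal polynomial is
  m_A(x) = Π_λ (x − λ)^{k_λ}
where k_λ is the size of the *largest* Jordan block for λ (equivalently, the smallest k with (A − λI)^k v = 0 for every generalised eigenvector v of λ).

  λ = -1: largest Jordan block has size 2, contributing (x + 1)^2

So m_A(x) = (x + 1)^2 = x^2 + 2*x + 1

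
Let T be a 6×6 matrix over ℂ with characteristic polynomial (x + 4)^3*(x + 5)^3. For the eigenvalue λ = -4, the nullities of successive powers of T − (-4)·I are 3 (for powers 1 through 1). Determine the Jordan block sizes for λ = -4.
Block sizes for λ = -4: [1, 1, 1]

From the dimensions of kernels of powers, the number of Jordan blocks of size at least j is d_j − d_{j−1} where d_j = dim ker(N^j) (with d_0 = 0). Computing the differences gives [3].
The number of blocks of size exactly k is (#blocks of size ≥ k) − (#blocks of size ≥ k + 1), so the partition is: 3 block(s) of size 1.
In nonincreasing order the block sizes are [1, 1, 1].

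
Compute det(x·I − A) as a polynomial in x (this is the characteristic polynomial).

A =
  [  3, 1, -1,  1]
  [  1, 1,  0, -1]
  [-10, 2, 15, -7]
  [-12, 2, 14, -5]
x^4 - 14*x^3 + 69*x^2 - 140*x + 100

Expanding det(x·I − A) (e.g. by cofactor expansion or by noting that A is similar to its Jordan form J, which has the same characteristic polynomial as A) gives
  χ_A(x) = x^4 - 14*x^3 + 69*x^2 - 140*x + 100
which factors as (x - 5)^2*(x - 2)^2. The eigenvalues (with algebraic multiplicities) are λ = 2 with multiplicity 2, λ = 5 with multiplicity 2.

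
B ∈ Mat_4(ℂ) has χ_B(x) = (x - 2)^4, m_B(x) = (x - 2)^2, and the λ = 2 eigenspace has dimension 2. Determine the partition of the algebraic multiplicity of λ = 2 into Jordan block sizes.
Block sizes for λ = 2: [2, 2]

Step 1 — from the characteristic polynomial, algebraic multiplicity of λ = 2 is 4. From dim ker(B − (2)·I) = 2, there are exactly 2 Jordan blocks for λ = 2.
Step 2 — from the minimal polynomial, the factor (x − 2)^2 tells us the largest block for λ = 2 has size 2.
Step 3 — with total size 4, 2 blocks, and largest block 2, the block sizes (in nonincreasing order) are [2, 2].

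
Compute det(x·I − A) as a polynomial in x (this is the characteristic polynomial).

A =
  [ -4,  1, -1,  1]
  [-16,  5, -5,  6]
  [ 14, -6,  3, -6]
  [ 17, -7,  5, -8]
x^4 + 4*x^3 + 6*x^2 + 4*x + 1

Expanding det(x·I − A) (e.g. by cofactor expansion or by noting that A is similar to its Jordan form J, which has the same characteristic polynomial as A) gives
  χ_A(x) = x^4 + 4*x^3 + 6*x^2 + 4*x + 1
which factors as (x + 1)^4. The eigenvalues (with algebraic multiplicities) are λ = -1 with multiplicity 4.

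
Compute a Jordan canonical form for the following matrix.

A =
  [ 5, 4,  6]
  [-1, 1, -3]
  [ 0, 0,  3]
J_2(3) ⊕ J_1(3)

The characteristic polynomial is
  det(x·I − A) = x^3 - 9*x^2 + 27*x - 27 = (x - 3)^3

Eigenvalues and multiplicities (the geometric multiplicity of λ is n − rank(A − λI), which equals the number of Jordan blocks for λ):
  λ = 3: algebraic multiplicity = 3, geometric multiplicity = 2

Determining the block sizes for each eigenvalue:
  λ = 3: 2 blocks summing to 3 forces exactly one block of size 2 and the rest size 1 → block sizes [2, 1]

Assembling the blocks gives a Jordan form
J =
  [3, 1, 0]
  [0, 3, 0]
  [0, 0, 3]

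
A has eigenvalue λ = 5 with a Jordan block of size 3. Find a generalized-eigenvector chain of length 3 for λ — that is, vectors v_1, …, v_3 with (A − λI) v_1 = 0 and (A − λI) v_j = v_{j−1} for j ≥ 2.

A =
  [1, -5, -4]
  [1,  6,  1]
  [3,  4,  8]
A Jordan chain for λ = 5 of length 3:
v_1 = (-1, 0, 1)ᵀ
v_2 = (-4, 1, 3)ᵀ
v_3 = (1, 0, 0)ᵀ

Let N = A − (5)·I. We want v_3 with N^3 v_3 = 0 but N^2 v_3 ≠ 0; then v_{j-1} := N · v_j for j = 3, …, 2.

Pick v_3 = (1, 0, 0)ᵀ.
Then v_2 = N · v_3 = (-4, 1, 3)ᵀ.
Then v_1 = N · v_2 = (-1, 0, 1)ᵀ.

Sanity check: (A − (5)·I) v_1 = (0, 0, 0)ᵀ = 0. ✓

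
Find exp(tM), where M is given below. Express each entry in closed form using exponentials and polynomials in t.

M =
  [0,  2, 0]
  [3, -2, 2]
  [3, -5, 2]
e^{tM} =
  [3*t^2 + 1, -2*t^2 + 2*t, 2*t^2]
  [3*t, 1 - 2*t, 2*t]
  [-9*t^2/2 + 3*t, 3*t^2 - 5*t, -3*t^2 + 2*t + 1]

Strategy: write M = P · J · P⁻¹ where J is a Jordan canonical form, so e^{tM} = P · e^{tJ} · P⁻¹, and e^{tJ} can be computed block-by-block.

M has Jordan form
J =
  [0, 1, 0]
  [0, 0, 1]
  [0, 0, 0]
(up to reordering of blocks).

Per-block formulas:
  For a 3×3 Jordan block J_3(0): exp(t · J_3(0)) = e^(0t)·(I + t·N + (t^2/2)·N^2), where N is the 3×3 nilpotent shift.

After assembling e^{tJ} and conjugating by P, we get:

e^{tM} =
  [3*t^2 + 1, -2*t^2 + 2*t, 2*t^2]
  [3*t, 1 - 2*t, 2*t]
  [-9*t^2/2 + 3*t, 3*t^2 - 5*t, -3*t^2 + 2*t + 1]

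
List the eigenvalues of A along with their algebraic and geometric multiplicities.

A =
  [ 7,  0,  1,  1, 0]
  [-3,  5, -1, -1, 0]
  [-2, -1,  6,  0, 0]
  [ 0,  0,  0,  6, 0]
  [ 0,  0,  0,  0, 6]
λ = 6: alg = 5, geom = 3

Step 1 — factor the characteristic polynomial to read off the algebraic multiplicities:
  χ_A(x) = (x - 6)^5

Step 2 — compute geometric multiplicities via the rank-nullity identity g(λ) = n − rank(A − λI):
  rank(A − (6)·I) = 2, so dim ker(A − (6)·I) = n − 2 = 3

Summary:
  λ = 6: algebraic multiplicity = 5, geometric multiplicity = 3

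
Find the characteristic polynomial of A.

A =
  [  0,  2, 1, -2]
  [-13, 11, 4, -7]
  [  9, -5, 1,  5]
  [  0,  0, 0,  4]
x^4 - 16*x^3 + 96*x^2 - 256*x + 256

Expanding det(x·I − A) (e.g. by cofactor expansion or by noting that A is similar to its Jordan form J, which has the same characteristic polynomial as A) gives
  χ_A(x) = x^4 - 16*x^3 + 96*x^2 - 256*x + 256
which factors as (x - 4)^4. The eigenvalues (with algebraic multiplicities) are λ = 4 with multiplicity 4.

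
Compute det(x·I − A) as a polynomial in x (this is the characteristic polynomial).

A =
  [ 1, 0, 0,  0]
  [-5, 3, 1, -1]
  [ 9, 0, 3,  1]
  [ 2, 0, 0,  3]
x^4 - 10*x^3 + 36*x^2 - 54*x + 27

Expanding det(x·I − A) (e.g. by cofactor expansion or by noting that A is similar to its Jordan form J, which has the same characteristic polynomial as A) gives
  χ_A(x) = x^4 - 10*x^3 + 36*x^2 - 54*x + 27
which factors as (x - 3)^3*(x - 1). The eigenvalues (with algebraic multiplicities) are λ = 1 with multiplicity 1, λ = 3 with multiplicity 3.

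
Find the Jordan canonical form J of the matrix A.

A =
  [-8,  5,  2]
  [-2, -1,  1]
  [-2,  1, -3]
J_3(-4)

The characteristic polynomial is
  det(x·I − A) = x^3 + 12*x^2 + 48*x + 64 = (x + 4)^3

Eigenvalues and multiplicities (the geometric multiplicity of λ is n − rank(A − λI), which equals the number of Jordan blocks for λ):
  λ = -4: algebraic multiplicity = 3, geometric multiplicity = 1

Determining the block sizes for each eigenvalue:
  λ = -4: one block (gm = 1), so the single block has size am = 3 → block sizes [3]

Assembling the blocks gives a Jordan form
J =
  [-4,  1,  0]
  [ 0, -4,  1]
  [ 0,  0, -4]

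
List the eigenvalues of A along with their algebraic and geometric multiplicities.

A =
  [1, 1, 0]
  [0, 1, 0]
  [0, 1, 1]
λ = 1: alg = 3, geom = 2

Step 1 — factor the characteristic polynomial to read off the algebraic multiplicities:
  χ_A(x) = (x - 1)^3

Step 2 — compute geometric multiplicities via the rank-nullity identity g(λ) = n − rank(A − λI):
  rank(A − (1)·I) = 1, so dim ker(A − (1)·I) = n − 1 = 2

Summary:
  λ = 1: algebraic multiplicity = 3, geometric multiplicity = 2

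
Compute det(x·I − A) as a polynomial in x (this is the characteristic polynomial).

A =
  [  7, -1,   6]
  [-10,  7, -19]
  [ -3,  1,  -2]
x^3 - 12*x^2 + 48*x - 64

Expanding det(x·I − A) (e.g. by cofactor expansion or by noting that A is similar to its Jordan form J, which has the same characteristic polynomial as A) gives
  χ_A(x) = x^3 - 12*x^2 + 48*x - 64
which factors as (x - 4)^3. The eigenvalues (with algebraic multiplicities) are λ = 4 with multiplicity 3.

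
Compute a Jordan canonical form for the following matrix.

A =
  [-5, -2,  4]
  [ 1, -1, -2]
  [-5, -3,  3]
J_3(-1)

The characteristic polynomial is
  det(x·I − A) = x^3 + 3*x^2 + 3*x + 1 = (x + 1)^3

Eigenvalues and multiplicities (the geometric multiplicity of λ is n − rank(A − λI), which equals the number of Jordan blocks for λ):
  λ = -1: algebraic multiplicity = 3, geometric multiplicity = 1

Determining the block sizes for each eigenvalue:
  λ = -1: one block (gm = 1), so the single block has size am = 3 → block sizes [3]

Assembling the blocks gives a Jordan form
J =
  [-1,  1,  0]
  [ 0, -1,  1]
  [ 0,  0, -1]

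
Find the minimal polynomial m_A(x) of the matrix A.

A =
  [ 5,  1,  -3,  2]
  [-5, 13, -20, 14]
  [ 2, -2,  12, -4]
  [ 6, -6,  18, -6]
x^3 - 18*x^2 + 108*x - 216

The characteristic polynomial is χ_A(x) = (x - 6)^4, so the eigenvalues are known. The minimal polynomial is
  m_A(x) = Π_λ (x − λ)^{k_λ}
where k_λ is the size of the *largest* Jordan block for λ (equivalently, the smallest k with (A − λI)^k v = 0 for every generalised eigenvector v of λ).

  λ = 6: largest Jordan block has size 3, contributing (x − 6)^3

So m_A(x) = (x - 6)^3 = x^3 - 18*x^2 + 108*x - 216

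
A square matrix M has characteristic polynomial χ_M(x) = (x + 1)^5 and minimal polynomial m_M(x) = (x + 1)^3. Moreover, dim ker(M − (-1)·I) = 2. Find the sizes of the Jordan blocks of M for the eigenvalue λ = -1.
Block sizes for λ = -1: [3, 2]

Step 1 — from the characteristic polynomial, algebraic multiplicity of λ = -1 is 5. From dim ker(M − (-1)·I) = 2, there are exactly 2 Jordan blocks for λ = -1.
Step 2 — from the minimal polynomial, the factor (x + 1)^3 tells us the largest block for λ = -1 has size 3.
Step 3 — with total size 5, 2 blocks, and largest block 3, the block sizes (in nonincreasing order) are [3, 2].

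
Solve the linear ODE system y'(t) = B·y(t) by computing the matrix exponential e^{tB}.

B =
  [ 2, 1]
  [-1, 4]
e^{tB} =
  [-t*exp(3*t) + exp(3*t), t*exp(3*t)]
  [-t*exp(3*t), t*exp(3*t) + exp(3*t)]

Strategy: write B = P · J · P⁻¹ where J is a Jordan canonical form, so e^{tB} = P · e^{tJ} · P⁻¹, and e^{tJ} can be computed block-by-block.

B has Jordan form
J =
  [3, 1]
  [0, 3]
(up to reordering of blocks).

Per-block formulas:
  For a 2×2 Jordan block J_2(3): exp(t · J_2(3)) = e^(3t)·(I + t·N), where N is the 2×2 nilpotent shift.

After assembling e^{tJ} and conjugating by P, we get:

e^{tB} =
  [-t*exp(3*t) + exp(3*t), t*exp(3*t)]
  [-t*exp(3*t), t*exp(3*t) + exp(3*t)]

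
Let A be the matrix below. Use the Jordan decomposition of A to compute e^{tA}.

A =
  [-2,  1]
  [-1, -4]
e^{tA} =
  [t*exp(-3*t) + exp(-3*t), t*exp(-3*t)]
  [-t*exp(-3*t), -t*exp(-3*t) + exp(-3*t)]

Strategy: write A = P · J · P⁻¹ where J is a Jordan canonical form, so e^{tA} = P · e^{tJ} · P⁻¹, and e^{tJ} can be computed block-by-block.

A has Jordan form
J =
  [-3,  1]
  [ 0, -3]
(up to reordering of blocks).

Per-block formulas:
  For a 2×2 Jordan block J_2(-3): exp(t · J_2(-3)) = e^(-3t)·(I + t·N), where N is the 2×2 nilpotent shift.

After assembling e^{tJ} and conjugating by P, we get:

e^{tA} =
  [t*exp(-3*t) + exp(-3*t), t*exp(-3*t)]
  [-t*exp(-3*t), -t*exp(-3*t) + exp(-3*t)]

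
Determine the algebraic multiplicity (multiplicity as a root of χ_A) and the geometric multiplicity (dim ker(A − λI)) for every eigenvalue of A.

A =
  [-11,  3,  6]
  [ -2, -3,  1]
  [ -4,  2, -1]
λ = -5: alg = 3, geom = 1

Step 1 — factor the characteristic polynomial to read off the algebraic multiplicities:
  χ_A(x) = (x + 5)^3

Step 2 — compute geometric multiplicities via the rank-nullity identity g(λ) = n − rank(A − λI):
  rank(A − (-5)·I) = 2, so dim ker(A − (-5)·I) = n − 2 = 1

Summary:
  λ = -5: algebraic multiplicity = 3, geometric multiplicity = 1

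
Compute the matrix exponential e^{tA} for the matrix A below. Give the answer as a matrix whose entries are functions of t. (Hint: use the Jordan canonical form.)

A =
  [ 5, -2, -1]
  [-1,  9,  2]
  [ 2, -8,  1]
e^{tA} =
  [exp(5*t), -2*t*exp(5*t), -t*exp(5*t)]
  [-t*exp(5*t), t^2*exp(5*t) + 4*t*exp(5*t) + exp(5*t), t^2*exp(5*t)/2 + 2*t*exp(5*t)]
  [2*t*exp(5*t), -2*t^2*exp(5*t) - 8*t*exp(5*t), -t^2*exp(5*t) - 4*t*exp(5*t) + exp(5*t)]

Strategy: write A = P · J · P⁻¹ where J is a Jordan canonical form, so e^{tA} = P · e^{tJ} · P⁻¹, and e^{tJ} can be computed block-by-block.

A has Jordan form
J =
  [5, 1, 0]
  [0, 5, 1]
  [0, 0, 5]
(up to reordering of blocks).

Per-block formulas:
  For a 3×3 Jordan block J_3(5): exp(t · J_3(5)) = e^(5t)·(I + t·N + (t^2/2)·N^2), where N is the 3×3 nilpotent shift.

After assembling e^{tJ} and conjugating by P, we get:

e^{tA} =
  [exp(5*t), -2*t*exp(5*t), -t*exp(5*t)]
  [-t*exp(5*t), t^2*exp(5*t) + 4*t*exp(5*t) + exp(5*t), t^2*exp(5*t)/2 + 2*t*exp(5*t)]
  [2*t*exp(5*t), -2*t^2*exp(5*t) - 8*t*exp(5*t), -t^2*exp(5*t) - 4*t*exp(5*t) + exp(5*t)]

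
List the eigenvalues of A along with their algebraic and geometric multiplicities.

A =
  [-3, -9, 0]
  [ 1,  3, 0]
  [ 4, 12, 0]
λ = 0: alg = 3, geom = 2

Step 1 — factor the characteristic polynomial to read off the algebraic multiplicities:
  χ_A(x) = x^3

Step 2 — compute geometric multiplicities via the rank-nullity identity g(λ) = n − rank(A − λI):
  rank(A − (0)·I) = 1, so dim ker(A − (0)·I) = n − 1 = 2

Summary:
  λ = 0: algebraic multiplicity = 3, geometric multiplicity = 2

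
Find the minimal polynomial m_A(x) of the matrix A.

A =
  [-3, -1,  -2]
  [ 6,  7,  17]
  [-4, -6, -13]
x^3 + 9*x^2 + 27*x + 27

The characteristic polynomial is χ_A(x) = (x + 3)^3, so the eigenvalues are known. The minimal polynomial is
  m_A(x) = Π_λ (x − λ)^{k_λ}
where k_λ is the size of the *largest* Jordan block for λ (equivalently, the smallest k with (A − λI)^k v = 0 for every generalised eigenvector v of λ).

  λ = -3: largest Jordan block has size 3, contributing (x + 3)^3

So m_A(x) = (x + 3)^3 = x^3 + 9*x^2 + 27*x + 27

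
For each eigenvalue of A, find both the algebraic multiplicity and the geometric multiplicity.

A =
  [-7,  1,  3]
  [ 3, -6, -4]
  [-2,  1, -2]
λ = -5: alg = 3, geom = 1

Step 1 — factor the characteristic polynomial to read off the algebraic multiplicities:
  χ_A(x) = (x + 5)^3

Step 2 — compute geometric multiplicities via the rank-nullity identity g(λ) = n − rank(A − λI):
  rank(A − (-5)·I) = 2, so dim ker(A − (-5)·I) = n − 2 = 1

Summary:
  λ = -5: algebraic multiplicity = 3, geometric multiplicity = 1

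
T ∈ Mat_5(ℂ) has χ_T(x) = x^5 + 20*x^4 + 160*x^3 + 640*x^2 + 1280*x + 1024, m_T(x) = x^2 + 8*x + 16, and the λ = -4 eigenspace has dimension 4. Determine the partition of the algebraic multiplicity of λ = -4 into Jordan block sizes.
Block sizes for λ = -4: [2, 1, 1, 1]

Step 1 — from the characteristic polynomial, algebraic multiplicity of λ = -4 is 5. From dim ker(T − (-4)·I) = 4, there are exactly 4 Jordan blocks for λ = -4.
Step 2 — from the minimal polynomial, the factor (x + 4)^2 tells us the largest block for λ = -4 has size 2.
Step 3 — with total size 5, 4 blocks, and largest block 2, the block sizes (in nonincreasing order) are [2, 1, 1, 1].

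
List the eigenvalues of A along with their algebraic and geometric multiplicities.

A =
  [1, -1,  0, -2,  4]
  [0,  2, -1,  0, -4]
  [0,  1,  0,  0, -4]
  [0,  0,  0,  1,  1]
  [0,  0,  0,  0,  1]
λ = 1: alg = 5, geom = 2

Step 1 — factor the characteristic polynomial to read off the algebraic multiplicities:
  χ_A(x) = (x - 1)^5

Step 2 — compute geometric multiplicities via the rank-nullity identity g(λ) = n − rank(A − λI):
  rank(A − (1)·I) = 3, so dim ker(A − (1)·I) = n − 3 = 2

Summary:
  λ = 1: algebraic multiplicity = 5, geometric multiplicity = 2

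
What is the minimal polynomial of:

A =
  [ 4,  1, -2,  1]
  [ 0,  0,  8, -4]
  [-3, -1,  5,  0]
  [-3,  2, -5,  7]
x^3 - 12*x^2 + 48*x - 64

The characteristic polynomial is χ_A(x) = (x - 4)^4, so the eigenvalues are known. The minimal polynomial is
  m_A(x) = Π_λ (x − λ)^{k_λ}
where k_λ is the size of the *largest* Jordan block for λ (equivalently, the smallest k with (A − λI)^k v = 0 for every generalised eigenvector v of λ).

  λ = 4: largest Jordan block has size 3, contributing (x − 4)^3

So m_A(x) = (x - 4)^3 = x^3 - 12*x^2 + 48*x - 64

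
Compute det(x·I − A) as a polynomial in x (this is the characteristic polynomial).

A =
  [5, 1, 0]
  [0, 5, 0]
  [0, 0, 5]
x^3 - 15*x^2 + 75*x - 125

Expanding det(x·I − A) (e.g. by cofactor expansion or by noting that A is similar to its Jordan form J, which has the same characteristic polynomial as A) gives
  χ_A(x) = x^3 - 15*x^2 + 75*x - 125
which factors as (x - 5)^3. The eigenvalues (with algebraic multiplicities) are λ = 5 with multiplicity 3.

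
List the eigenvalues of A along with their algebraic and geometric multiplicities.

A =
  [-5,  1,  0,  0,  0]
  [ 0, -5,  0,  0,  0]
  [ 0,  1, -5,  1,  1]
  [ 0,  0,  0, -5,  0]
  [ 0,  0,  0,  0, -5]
λ = -5: alg = 5, geom = 3

Step 1 — factor the characteristic polynomial to read off the algebraic multiplicities:
  χ_A(x) = (x + 5)^5

Step 2 — compute geometric multiplicities via the rank-nullity identity g(λ) = n − rank(A − λI):
  rank(A − (-5)·I) = 2, so dim ker(A − (-5)·I) = n − 2 = 3

Summary:
  λ = -5: algebraic multiplicity = 5, geometric multiplicity = 3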